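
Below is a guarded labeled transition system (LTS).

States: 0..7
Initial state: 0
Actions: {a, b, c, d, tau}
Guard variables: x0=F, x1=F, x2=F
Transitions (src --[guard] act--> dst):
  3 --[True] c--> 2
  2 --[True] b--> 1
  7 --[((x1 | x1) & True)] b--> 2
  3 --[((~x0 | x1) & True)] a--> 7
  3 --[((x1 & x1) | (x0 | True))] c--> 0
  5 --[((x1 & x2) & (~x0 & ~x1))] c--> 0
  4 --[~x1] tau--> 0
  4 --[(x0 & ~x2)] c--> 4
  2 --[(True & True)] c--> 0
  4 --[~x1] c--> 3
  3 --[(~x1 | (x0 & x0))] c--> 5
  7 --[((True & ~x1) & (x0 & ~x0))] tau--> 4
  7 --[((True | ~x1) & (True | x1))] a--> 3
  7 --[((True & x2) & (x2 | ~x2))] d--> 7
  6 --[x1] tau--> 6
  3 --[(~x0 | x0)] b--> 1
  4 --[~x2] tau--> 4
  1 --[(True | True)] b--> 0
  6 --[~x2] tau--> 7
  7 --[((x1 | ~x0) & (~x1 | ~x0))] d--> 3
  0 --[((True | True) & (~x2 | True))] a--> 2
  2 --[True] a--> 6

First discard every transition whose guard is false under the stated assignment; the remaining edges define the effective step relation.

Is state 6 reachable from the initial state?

Answer: REACHABLE

Working:
After dropping false guards: 16 live edges.
Layer 0: {0}
Layer 1: {2}  cumulative {0,2}
Layer 2: {1,6}  cumulative {0,1,2,6}
Layer 3: {7}  cumulative {0,1,2,6,7}
Layer 4: {3}  cumulative {0,1,2,3,6,7}
Layer 5: {5}  cumulative {0,1,2,3,5,6,7}
Reachable = {0,1,2,3,5,6,7}
trace reaching 6: a·a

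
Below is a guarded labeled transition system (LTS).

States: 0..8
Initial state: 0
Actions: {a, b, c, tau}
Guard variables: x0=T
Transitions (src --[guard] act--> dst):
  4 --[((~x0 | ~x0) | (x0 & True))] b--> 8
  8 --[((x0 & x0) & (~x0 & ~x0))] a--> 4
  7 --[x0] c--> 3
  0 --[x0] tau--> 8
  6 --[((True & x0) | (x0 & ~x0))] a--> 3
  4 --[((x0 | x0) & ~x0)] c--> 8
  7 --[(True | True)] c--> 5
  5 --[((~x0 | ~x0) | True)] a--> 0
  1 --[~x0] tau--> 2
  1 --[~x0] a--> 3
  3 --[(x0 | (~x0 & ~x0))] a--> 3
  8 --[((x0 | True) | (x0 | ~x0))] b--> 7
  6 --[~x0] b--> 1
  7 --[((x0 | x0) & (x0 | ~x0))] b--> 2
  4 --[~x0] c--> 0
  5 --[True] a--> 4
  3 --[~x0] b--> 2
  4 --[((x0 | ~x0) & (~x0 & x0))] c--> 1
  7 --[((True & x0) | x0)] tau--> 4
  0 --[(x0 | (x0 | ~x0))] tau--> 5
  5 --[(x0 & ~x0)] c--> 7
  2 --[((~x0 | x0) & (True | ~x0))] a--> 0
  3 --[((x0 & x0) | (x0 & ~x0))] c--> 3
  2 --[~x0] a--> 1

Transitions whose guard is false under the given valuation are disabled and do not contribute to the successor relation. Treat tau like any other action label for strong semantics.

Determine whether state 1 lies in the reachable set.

After dropping false guards: 14 live edges.
depth 0: {0}
depth 1: {5,8}  now seen {0,5,8}
depth 2: {4,7}  now seen {0,4,5,7,8}
depth 3: {2,3}  now seen {0,2,3,4,5,7,8}
Reachable = {0,2,3,4,5,7,8}

Answer: UNREACHABLE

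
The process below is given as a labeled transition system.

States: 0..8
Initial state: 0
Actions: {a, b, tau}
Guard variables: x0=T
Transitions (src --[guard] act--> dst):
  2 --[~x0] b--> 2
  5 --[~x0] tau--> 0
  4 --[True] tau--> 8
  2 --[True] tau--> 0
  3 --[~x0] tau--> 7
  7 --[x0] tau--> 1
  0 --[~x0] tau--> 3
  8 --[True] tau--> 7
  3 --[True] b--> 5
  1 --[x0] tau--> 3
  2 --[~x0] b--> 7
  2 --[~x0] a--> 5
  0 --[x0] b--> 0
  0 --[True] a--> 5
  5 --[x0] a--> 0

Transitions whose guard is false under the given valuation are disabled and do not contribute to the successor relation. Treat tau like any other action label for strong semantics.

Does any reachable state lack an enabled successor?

Reachable = {0,5}
  0: a→5  b→0  [2 exit(s)]
  5: a→0  [1 exit(s)]

Answer: DEADLOCK-FREE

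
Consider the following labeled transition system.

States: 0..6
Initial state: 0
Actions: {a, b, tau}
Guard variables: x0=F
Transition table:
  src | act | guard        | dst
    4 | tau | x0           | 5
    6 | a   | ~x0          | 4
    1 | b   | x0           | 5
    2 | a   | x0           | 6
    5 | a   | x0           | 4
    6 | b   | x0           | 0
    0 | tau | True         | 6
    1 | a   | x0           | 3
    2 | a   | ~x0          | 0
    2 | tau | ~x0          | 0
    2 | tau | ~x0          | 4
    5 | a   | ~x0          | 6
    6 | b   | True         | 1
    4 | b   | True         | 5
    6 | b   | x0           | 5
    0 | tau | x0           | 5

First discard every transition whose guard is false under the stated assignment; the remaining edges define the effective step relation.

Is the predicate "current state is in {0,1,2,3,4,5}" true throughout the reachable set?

Safe = {0,1,2,3,4,5}
Reachable = {0,1,4,5,6}
  0: ✓
  1: ✓
  4: ✓
  5: ✓
  6: VIOLATES
counterexample path to 6: tau

Answer: INVARIANT VIOLATED at state 6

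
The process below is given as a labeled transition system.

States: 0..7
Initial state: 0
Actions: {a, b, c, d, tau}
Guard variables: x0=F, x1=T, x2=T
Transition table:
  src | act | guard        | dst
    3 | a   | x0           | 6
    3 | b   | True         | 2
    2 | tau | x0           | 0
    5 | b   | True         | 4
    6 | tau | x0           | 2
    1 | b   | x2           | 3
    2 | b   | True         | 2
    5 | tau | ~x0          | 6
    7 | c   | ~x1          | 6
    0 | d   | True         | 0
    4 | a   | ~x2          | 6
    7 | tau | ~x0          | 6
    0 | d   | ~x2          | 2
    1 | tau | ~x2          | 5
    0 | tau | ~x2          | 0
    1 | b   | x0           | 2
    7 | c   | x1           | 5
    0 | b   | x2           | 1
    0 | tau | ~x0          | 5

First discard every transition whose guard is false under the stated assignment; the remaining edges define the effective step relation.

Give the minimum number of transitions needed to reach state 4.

Layered search for 4:
  depth 0: {0}
  depth 1: {1,5}
  depth 2: {3,4,6}
first hit 4 at d=2 via tau·b

Answer: 2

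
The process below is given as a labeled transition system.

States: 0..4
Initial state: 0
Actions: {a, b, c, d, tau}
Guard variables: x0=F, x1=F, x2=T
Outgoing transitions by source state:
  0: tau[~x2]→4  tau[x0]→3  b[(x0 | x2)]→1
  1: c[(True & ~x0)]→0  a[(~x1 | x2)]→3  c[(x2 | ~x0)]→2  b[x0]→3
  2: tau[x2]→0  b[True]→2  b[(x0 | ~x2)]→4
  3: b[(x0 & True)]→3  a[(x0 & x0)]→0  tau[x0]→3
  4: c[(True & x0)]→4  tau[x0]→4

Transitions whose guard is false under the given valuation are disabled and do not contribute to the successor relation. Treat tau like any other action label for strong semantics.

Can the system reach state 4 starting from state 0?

Answer: UNREACHABLE

Trace:
Guard filter leaves 6 enabled edge(s).
L0 = {0}
L1 = {1}  total {0,1}
L2 = {2,3}  total {0,1,2,3}
Reach set: {0,1,2,3}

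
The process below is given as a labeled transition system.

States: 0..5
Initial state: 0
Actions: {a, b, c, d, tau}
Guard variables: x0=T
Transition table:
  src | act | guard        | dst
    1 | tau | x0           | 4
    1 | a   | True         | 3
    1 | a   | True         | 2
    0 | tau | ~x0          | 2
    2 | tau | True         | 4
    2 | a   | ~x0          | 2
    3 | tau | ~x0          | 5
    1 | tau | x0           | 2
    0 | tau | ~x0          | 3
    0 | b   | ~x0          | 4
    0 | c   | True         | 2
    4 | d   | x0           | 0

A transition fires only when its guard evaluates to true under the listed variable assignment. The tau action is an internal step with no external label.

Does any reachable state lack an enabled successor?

Answer: DEADLOCK-FREE

Analysis:
Reachable = {0,2,4}
  0: c→2  [deg 1]
  2: tau→4  [deg 1]
  4: d→0  [deg 1]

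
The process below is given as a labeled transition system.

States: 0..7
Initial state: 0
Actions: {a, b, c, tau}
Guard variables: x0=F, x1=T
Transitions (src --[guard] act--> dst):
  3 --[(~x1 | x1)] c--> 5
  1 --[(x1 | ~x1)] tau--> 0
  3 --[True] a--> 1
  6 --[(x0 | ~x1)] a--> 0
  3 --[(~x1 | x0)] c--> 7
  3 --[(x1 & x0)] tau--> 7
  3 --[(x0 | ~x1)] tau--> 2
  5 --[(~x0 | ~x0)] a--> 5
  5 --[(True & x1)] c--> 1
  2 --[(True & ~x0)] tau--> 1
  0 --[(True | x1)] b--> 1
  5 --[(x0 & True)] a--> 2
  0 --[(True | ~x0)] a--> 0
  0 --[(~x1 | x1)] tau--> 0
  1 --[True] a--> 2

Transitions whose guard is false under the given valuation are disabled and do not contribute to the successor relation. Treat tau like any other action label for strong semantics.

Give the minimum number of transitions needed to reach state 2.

Answer: 2

Working:
BFS to 2:
  depth 0: {0}
  depth 1: {1}
  depth 2: {2}
depth(2)=2, e.g. b·a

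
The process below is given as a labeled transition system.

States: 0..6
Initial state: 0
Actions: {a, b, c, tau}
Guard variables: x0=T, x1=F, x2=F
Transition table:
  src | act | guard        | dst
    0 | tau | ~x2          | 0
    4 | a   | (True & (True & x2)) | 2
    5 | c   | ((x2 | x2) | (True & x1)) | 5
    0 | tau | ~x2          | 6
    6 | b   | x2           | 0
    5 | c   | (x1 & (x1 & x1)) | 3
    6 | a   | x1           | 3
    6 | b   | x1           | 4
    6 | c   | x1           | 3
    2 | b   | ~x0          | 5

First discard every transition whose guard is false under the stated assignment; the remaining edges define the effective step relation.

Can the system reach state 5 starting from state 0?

2 transition(s) survive guard evaluation.
Layer 0: {0}
Layer 1: {6}  now seen {0,6}
Reach set: {0,6}

Answer: UNREACHABLE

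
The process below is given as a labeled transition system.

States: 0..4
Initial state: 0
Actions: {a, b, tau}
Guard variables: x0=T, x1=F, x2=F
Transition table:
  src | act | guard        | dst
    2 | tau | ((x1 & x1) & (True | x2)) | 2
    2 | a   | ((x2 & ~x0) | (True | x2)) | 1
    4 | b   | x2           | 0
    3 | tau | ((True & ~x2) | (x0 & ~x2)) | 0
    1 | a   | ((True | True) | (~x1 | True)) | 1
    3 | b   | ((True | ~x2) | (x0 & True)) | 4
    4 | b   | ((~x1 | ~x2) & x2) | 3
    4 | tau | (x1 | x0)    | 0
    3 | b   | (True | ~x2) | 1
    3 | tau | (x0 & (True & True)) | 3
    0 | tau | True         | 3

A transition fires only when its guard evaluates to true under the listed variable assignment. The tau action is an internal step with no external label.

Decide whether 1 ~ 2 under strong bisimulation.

Answer: BISIMILAR

Trace:
Bisimulation quotient by refinement:
  P[0] = {{0,1,2,3,4}}
  P[1] = {{0,4},{1,2},{3}}
  P[2] = {{0},{1,2},{3},{4}}
4 equivalence class(es) (converged in 3)
1∈{1,2}, 2∈{1,2}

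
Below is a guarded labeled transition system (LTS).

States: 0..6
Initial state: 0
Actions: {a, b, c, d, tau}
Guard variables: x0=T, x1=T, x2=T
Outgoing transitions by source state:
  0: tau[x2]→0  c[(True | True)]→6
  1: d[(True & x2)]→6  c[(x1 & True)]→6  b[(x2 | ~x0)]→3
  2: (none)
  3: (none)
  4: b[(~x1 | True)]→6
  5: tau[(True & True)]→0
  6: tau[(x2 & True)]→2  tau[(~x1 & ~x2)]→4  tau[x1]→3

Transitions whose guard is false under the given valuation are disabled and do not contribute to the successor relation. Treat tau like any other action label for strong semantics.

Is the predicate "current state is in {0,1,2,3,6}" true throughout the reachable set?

Answer: INVARIANT HOLDS

Working:
Inv-set: {0,1,2,3,6}
Reachable = {0,2,3,6}
  0: ✓
  2: ✓
  3: ✓
  6: ✓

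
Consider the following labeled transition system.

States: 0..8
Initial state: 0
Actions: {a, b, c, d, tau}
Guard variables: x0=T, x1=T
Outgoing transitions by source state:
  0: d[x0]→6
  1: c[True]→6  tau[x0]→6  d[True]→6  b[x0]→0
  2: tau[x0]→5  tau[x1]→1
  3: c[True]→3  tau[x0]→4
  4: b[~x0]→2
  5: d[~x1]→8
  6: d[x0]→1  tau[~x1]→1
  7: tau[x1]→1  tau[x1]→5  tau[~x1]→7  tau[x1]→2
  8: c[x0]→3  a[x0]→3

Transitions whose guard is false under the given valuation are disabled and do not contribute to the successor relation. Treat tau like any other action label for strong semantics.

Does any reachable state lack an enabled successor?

Answer: DEADLOCK-FREE

Analysis:
Reach set: {0,1,6}
  0: d→6  [1 out]
  1: b→0  c→6  d→6  tau→6  [4 out]
  6: d→1  [1 out]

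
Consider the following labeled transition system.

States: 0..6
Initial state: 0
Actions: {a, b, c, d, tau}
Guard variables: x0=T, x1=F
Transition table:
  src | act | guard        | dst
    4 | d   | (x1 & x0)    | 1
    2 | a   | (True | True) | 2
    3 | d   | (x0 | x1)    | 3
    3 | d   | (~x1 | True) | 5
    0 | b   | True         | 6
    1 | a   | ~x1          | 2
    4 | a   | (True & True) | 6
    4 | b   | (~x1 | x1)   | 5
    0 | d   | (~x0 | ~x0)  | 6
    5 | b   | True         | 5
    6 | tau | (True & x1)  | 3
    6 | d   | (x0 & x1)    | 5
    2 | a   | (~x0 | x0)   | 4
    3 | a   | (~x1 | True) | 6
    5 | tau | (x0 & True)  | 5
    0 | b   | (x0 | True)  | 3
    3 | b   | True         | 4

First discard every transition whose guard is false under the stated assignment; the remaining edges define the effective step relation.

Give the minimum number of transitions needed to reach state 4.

Answer: 2

Analysis:
Layered search for 4:
  L0 = {0}
  L1 = {3,6}
  L2 = {4,5}
first hit 4 at d=2 via b·b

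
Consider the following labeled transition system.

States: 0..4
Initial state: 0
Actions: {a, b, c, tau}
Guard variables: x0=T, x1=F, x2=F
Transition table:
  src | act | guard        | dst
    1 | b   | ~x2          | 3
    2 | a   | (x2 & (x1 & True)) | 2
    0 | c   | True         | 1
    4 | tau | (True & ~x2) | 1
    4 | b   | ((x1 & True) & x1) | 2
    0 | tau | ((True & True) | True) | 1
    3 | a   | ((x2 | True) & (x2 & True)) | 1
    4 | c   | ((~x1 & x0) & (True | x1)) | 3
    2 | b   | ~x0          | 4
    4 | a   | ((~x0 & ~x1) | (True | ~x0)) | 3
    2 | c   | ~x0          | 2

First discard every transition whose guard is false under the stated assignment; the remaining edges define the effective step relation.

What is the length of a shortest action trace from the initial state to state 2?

BFS to 2:
  depth 0: {0}
  depth 1: {1}
  depth 2: {3}
2 never appears.

Answer: UNREACHABLE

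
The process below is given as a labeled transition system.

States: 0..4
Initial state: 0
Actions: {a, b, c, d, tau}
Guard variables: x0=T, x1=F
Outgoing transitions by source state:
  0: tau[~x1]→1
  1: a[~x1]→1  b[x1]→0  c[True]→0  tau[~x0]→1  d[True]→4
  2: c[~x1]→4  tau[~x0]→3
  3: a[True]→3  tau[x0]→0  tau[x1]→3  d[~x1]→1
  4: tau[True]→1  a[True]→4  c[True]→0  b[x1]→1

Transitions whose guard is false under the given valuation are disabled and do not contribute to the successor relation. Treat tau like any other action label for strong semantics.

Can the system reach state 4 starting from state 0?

Answer: REACHABLE

Trace:
11 transition(s) survive guard evaluation.
depth 0: {0}
depth 1: {1}  now seen {0,1}
depth 2: {4}  now seen {0,1,4}
Reachable = {0,1,4}
witness 4: tau·d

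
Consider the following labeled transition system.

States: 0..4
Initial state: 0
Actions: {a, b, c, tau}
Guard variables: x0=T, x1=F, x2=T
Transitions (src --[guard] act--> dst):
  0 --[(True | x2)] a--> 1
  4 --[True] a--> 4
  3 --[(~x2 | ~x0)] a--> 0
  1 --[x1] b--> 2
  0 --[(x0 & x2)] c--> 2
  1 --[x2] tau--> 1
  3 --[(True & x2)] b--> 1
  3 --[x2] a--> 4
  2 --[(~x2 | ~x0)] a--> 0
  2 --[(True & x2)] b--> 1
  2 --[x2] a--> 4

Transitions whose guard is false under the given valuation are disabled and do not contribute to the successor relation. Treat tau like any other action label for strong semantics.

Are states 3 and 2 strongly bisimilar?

Answer: BISIMILAR

Analysis:
Compute ~ classes (split until stable):
  π0 = {{0,1,2,3,4}}
  π1 = {{0},{1},{2,3},{4}}
Fixed point at round 2; 4 class(es).
class of 3: {2,3}; class of 2: {2,3}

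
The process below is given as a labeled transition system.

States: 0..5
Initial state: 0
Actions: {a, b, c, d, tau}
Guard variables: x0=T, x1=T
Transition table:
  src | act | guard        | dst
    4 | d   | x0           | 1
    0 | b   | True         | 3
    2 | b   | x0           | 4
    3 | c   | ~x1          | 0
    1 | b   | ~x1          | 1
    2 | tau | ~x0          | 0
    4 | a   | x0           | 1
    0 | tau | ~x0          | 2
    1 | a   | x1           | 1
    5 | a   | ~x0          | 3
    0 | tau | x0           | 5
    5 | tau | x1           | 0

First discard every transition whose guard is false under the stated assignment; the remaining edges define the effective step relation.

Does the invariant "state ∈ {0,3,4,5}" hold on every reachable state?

Answer: INVARIANT HOLDS

Analysis:
Allowed set {0,3,4,5}
R = {0,3,5}
  0: ✓
  3: ✓
  5: ✓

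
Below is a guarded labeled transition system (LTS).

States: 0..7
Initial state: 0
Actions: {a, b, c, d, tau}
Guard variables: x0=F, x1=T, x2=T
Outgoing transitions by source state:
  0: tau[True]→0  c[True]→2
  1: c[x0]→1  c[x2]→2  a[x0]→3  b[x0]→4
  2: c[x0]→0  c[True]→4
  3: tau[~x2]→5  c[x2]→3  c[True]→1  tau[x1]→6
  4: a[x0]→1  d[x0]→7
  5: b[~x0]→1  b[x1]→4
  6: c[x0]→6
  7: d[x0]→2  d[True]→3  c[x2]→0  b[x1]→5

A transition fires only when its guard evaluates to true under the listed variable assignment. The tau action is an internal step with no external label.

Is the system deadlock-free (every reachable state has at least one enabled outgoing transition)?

Answer: DEADLOCK at state 4

Working:
Reachable = {0,2,4}
  0: c→2  tau→0  [deg 2]
  2: c→4  [deg 1]
  4: ∅  [deadlock]
Path to 4: c·c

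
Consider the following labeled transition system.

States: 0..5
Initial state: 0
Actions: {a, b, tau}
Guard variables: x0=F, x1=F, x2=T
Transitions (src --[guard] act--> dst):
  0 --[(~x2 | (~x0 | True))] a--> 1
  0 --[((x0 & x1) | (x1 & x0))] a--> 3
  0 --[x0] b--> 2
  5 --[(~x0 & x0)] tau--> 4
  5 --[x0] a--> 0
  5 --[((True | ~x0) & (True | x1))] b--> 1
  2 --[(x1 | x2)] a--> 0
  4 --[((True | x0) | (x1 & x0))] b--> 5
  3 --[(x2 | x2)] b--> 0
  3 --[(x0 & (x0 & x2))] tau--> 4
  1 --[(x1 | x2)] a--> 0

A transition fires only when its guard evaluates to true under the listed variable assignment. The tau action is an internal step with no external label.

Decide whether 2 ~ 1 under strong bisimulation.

Answer: BISIMILAR

Analysis:
Bisimulation quotient by refinement:
  P[0] = {{0,1,2,3,4,5}}
  P[1] = {{0,1,2},{3,4,5}}
  P[2] = {{0,1,2},{3,5},{4}}
3 equivalence class(es) (converged in 3)
[2]={0,1,2}  [1]={0,1,2}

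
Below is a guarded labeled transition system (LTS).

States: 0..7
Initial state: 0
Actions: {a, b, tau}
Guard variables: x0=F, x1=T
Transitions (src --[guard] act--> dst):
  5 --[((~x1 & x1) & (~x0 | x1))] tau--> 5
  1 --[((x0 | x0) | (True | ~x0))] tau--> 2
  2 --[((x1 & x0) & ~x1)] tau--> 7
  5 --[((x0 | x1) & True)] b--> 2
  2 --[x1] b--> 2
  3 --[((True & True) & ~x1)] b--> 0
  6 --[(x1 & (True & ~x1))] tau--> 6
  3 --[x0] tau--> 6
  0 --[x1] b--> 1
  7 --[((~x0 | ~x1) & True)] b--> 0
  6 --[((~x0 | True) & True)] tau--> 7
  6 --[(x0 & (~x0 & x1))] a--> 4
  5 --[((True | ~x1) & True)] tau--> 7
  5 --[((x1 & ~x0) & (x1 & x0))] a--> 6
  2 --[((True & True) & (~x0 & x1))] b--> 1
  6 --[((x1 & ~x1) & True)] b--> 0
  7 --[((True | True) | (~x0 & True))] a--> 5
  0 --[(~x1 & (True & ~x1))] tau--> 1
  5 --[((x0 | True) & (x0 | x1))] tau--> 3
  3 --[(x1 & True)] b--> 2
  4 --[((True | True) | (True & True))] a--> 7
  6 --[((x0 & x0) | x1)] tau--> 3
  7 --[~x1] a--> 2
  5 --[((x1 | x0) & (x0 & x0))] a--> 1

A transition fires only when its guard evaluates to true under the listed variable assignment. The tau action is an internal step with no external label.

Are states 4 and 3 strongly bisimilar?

Compute ~ classes (split until stable):
  round 0: {{0,1,2,3,4,5,6,7}}
  round 1: {{0,2,3},{1,6},{4},{5},{7}}
  round 2: {{0},{1},{2},{3},{4},{5},{6},{7}}
stable after 3 split(s): 8 block(s)
[4]={4}  [3]={3}

Answer: NOT BISIMILAR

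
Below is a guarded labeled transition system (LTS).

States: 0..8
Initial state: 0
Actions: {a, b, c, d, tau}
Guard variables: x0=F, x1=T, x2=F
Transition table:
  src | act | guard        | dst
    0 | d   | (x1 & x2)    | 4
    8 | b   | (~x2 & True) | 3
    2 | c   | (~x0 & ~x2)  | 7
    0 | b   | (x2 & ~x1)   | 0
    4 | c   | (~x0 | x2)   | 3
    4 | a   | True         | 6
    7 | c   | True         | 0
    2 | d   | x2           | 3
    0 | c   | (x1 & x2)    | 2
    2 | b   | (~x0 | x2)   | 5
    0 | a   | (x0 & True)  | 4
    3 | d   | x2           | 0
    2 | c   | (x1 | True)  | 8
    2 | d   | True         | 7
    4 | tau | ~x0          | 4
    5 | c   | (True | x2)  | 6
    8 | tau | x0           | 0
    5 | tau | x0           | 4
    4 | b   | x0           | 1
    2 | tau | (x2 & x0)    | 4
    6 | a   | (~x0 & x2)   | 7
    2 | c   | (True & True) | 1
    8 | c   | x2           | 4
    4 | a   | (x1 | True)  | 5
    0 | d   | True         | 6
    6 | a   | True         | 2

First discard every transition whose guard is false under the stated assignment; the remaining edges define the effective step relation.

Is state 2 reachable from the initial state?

After dropping false guards: 14 live edges.
Layer 0: {0}
Layer 1: {6}  cumulative {0,6}
Layer 2: {2}  cumulative {0,2,6}
Layer 3: {1,5,7,8}  cumulative {0,1,2,5,6,7,8}
Layer 4: {3}  cumulative {0,1,2,3,5,6,7,8}
R = {0,1,2,3,5,6,7,8}
trace reaching 2: d·a

Answer: REACHABLE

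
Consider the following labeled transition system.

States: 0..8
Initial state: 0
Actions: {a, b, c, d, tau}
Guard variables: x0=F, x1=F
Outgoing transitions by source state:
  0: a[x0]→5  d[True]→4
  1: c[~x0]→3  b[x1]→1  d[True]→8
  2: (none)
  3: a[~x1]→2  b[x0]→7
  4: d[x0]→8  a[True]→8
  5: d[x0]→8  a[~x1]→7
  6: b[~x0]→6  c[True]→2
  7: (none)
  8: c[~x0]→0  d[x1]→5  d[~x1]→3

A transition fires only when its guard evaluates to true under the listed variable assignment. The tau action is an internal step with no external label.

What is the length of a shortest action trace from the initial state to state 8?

Answer: 2

Working:
Breadth-first toward 8:
  depth 0: {0}
  depth 1: {4}
  depth 2: {8}
depth(8)=2, e.g. d·a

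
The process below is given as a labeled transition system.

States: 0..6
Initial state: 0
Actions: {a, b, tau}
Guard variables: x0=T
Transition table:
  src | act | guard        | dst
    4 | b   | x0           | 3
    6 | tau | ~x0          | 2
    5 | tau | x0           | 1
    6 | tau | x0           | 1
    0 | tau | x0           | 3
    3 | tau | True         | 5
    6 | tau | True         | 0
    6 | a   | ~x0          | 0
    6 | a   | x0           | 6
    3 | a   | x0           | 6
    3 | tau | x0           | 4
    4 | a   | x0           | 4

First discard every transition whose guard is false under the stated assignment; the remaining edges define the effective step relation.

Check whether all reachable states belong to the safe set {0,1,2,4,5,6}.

Answer: INVARIANT VIOLATED at state 3

Working:
Allowed set {0,1,2,4,5,6}
R = {0,1,3,4,5,6}
  0: ✓
  1: ✓
  3: VIOLATES
  4: ✓
  5: ✓
  6: ✓
counterexample path to 3: tau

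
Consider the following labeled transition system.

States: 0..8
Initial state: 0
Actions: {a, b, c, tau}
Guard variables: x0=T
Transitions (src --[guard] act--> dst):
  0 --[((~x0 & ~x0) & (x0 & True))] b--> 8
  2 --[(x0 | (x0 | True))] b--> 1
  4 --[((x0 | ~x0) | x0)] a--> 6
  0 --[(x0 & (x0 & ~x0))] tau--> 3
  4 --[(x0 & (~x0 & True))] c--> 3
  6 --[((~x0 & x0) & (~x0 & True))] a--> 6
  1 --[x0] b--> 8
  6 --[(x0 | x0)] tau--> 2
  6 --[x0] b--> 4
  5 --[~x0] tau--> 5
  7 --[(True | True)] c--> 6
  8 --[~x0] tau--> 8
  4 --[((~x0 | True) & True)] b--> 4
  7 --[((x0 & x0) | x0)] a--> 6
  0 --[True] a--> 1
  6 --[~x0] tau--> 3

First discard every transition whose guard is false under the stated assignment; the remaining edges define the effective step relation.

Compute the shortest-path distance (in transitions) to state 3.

Breadth-first toward 3:
  Layer 0: {0}
  Layer 1: {1}
  Layer 2: {8}
3 never appears.

Answer: UNREACHABLE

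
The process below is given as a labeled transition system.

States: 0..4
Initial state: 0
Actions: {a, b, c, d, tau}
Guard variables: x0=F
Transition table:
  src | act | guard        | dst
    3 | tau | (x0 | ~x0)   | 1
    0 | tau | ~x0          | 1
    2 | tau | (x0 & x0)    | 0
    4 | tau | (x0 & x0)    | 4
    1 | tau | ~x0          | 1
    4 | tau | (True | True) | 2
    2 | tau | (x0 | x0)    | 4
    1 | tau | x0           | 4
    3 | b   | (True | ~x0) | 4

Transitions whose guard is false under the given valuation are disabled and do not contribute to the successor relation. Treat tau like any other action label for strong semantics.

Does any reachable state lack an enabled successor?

Reachable = {0,1}
  0: tau→1  [deg 1]
  1: tau→1  [deg 1]

Answer: DEADLOCK-FREE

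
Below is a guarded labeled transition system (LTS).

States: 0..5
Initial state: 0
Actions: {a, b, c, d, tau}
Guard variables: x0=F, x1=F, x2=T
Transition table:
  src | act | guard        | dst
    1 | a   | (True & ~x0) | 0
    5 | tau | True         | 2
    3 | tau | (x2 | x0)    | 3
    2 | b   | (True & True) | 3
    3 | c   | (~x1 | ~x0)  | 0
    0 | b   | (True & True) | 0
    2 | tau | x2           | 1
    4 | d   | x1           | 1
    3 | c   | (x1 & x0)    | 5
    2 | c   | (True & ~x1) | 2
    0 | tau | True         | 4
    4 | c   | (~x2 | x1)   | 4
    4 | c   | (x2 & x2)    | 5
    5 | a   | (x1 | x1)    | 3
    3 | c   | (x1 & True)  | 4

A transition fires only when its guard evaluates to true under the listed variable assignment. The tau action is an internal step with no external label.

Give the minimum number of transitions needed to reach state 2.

Layered search for 2:
  Layer 0: {0}
  Layer 1: {4}
  Layer 2: {5}
  Layer 3: {2}
2 enters at depth 3; path tau·c·tau

Answer: 3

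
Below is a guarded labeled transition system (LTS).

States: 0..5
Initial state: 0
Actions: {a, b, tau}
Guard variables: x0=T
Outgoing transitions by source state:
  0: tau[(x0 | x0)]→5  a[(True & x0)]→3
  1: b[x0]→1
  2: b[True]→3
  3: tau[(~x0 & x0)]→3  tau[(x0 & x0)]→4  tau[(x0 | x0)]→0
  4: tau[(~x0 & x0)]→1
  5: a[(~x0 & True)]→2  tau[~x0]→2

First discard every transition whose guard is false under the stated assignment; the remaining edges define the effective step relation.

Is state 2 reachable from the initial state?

Answer: UNREACHABLE

Analysis:
After dropping false guards: 6 live edges.
depth 0: {0}
depth 1: {3,5}  cumulative {0,3,5}
depth 2: {4}  cumulative {0,3,4,5}
Reachable = {0,3,4,5}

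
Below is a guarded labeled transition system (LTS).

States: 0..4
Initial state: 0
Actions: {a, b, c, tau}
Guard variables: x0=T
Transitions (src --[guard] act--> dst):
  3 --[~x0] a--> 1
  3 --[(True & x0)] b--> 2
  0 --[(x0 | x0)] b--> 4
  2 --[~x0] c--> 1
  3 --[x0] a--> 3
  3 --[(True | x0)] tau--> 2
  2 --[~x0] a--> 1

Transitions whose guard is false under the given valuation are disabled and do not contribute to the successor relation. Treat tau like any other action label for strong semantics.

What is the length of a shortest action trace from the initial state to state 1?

Breadth-first toward 1:
  L0 = {0}
  L1 = {4}
1 never appears.

Answer: UNREACHABLE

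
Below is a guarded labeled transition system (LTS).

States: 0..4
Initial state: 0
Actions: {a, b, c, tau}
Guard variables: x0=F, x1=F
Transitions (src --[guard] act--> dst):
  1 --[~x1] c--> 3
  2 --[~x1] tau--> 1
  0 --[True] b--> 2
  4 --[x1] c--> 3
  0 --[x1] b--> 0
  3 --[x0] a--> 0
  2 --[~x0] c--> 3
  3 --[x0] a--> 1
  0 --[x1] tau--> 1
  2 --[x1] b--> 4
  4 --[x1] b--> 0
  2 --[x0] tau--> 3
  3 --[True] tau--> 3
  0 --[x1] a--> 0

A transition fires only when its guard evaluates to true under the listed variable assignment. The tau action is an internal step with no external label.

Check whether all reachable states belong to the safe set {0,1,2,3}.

Allowed set {0,1,2,3}
Reach set: {0,1,2,3}
  0: safe
  1: safe
  2: safe
  3: safe

Answer: INVARIANT HOLDS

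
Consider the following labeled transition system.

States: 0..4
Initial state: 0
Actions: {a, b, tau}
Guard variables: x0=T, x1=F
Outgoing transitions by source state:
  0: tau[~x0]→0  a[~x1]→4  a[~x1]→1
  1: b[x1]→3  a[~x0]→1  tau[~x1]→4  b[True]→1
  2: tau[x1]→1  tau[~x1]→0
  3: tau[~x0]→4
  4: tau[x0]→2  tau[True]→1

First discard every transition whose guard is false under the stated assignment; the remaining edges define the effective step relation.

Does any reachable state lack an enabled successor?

Reachable = {0,1,2,4}
  0: a→1  a→4  [2 out]
  1: b→1  tau→4  [2 out]
  2: tau→0  [1 out]
  4: tau→1  tau→2  [2 out]

Answer: DEADLOCK-FREE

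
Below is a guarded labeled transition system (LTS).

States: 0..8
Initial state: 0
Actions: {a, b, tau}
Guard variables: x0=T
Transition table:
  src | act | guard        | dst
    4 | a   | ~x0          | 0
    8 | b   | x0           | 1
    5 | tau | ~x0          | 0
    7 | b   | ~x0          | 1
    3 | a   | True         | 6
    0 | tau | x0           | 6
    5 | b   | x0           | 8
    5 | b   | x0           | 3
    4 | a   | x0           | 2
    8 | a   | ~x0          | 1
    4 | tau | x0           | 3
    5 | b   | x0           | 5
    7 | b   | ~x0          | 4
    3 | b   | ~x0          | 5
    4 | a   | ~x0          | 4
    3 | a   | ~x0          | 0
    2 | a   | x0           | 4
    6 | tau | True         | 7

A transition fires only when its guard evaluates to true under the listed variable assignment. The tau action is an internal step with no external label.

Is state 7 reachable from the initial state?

After dropping false guards: 10 live edges.
depth 0: {0}
depth 1: {6}  cumulative {0,6}
depth 2: {7}  cumulative {0,6,7}
R = {0,6,7}
witness 7: tau·tau

Answer: REACHABLE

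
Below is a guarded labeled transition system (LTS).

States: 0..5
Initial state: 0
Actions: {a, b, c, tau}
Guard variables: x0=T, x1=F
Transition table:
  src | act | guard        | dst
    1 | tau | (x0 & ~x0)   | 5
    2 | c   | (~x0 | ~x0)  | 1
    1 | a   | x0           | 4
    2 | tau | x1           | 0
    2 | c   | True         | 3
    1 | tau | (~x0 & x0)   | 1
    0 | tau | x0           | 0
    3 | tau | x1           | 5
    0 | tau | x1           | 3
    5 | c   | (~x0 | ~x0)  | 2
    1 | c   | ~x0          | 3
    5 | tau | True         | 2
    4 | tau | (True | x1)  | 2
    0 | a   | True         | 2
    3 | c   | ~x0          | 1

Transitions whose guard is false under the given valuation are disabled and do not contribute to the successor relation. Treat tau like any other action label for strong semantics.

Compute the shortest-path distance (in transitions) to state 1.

Breadth-first toward 1:
  L0 = {0}
  L1 = {2}
  L2 = {3}
1 never appears.

Answer: UNREACHABLE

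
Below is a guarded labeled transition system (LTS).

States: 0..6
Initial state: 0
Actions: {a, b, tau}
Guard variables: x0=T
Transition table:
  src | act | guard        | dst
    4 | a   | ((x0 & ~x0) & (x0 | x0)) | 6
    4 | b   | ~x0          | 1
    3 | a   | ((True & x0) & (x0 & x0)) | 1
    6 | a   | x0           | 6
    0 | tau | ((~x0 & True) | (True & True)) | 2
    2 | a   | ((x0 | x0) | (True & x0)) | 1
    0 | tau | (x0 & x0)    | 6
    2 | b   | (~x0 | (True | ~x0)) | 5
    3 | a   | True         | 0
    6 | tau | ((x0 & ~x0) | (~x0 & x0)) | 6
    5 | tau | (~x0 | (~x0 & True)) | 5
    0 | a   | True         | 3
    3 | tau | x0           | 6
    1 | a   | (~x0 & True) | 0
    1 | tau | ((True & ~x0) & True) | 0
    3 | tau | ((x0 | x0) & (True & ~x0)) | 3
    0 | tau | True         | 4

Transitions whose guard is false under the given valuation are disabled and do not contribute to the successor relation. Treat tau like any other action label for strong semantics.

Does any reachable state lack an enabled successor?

R = {0,1,2,3,4,5,6}
  0: a→3  tau→2  tau→4  tau→6  [4 out]
  1: ∅  [no exit]
  2: a→1  b→5  [2 out]
  3: a→0  a→1  tau→6  [3 out]
  4: ∅  [no exit]
  5: ∅  [no exit]
  6: a→6  [1 out]
Path to 1: tau·a

Answer: DEADLOCK at state 1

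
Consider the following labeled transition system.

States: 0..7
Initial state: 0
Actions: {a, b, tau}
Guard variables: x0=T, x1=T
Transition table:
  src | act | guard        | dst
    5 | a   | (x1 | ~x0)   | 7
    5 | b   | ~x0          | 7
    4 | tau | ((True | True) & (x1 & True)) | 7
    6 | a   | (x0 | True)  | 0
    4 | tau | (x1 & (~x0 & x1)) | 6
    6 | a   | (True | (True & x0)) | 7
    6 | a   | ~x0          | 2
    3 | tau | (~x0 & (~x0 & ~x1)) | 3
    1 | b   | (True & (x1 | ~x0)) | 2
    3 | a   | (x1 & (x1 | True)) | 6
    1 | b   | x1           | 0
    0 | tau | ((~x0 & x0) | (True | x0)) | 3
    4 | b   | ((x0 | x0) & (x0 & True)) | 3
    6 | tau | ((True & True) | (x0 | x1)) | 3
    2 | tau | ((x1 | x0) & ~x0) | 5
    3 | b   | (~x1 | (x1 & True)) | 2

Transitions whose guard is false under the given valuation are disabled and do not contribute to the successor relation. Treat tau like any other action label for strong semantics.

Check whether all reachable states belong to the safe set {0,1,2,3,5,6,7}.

Safe = {0,1,2,3,5,6,7}
Reachable = {0,2,3,6,7}
  0: ✓
  2: ✓
  3: ✓
  6: ✓
  7: ✓

Answer: INVARIANT HOLDS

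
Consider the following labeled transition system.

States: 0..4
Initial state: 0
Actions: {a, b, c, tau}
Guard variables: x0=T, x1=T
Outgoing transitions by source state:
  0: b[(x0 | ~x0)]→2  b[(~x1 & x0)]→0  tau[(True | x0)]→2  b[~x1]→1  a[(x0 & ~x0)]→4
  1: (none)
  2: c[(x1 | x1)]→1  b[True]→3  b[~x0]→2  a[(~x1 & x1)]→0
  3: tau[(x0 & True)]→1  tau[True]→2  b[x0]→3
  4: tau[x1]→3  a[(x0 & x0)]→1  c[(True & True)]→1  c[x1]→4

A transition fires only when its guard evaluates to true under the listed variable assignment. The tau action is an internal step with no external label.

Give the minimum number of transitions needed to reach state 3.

Answer: 2

Analysis:
Breadth-first toward 3:
  depth 0: {0}
  depth 1: {2}
  depth 2: {1,3}
3 enters at depth 2; path b·b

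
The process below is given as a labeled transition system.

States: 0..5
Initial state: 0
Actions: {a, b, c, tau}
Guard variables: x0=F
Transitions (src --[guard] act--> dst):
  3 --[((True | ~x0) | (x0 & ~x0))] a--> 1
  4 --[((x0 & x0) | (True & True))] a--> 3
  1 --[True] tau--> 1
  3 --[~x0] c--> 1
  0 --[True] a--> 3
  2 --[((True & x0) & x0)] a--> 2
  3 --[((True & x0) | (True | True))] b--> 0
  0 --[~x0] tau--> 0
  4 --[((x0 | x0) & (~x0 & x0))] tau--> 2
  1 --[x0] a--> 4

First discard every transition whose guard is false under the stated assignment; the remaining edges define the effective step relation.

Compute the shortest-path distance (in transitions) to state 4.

Answer: UNREACHABLE

Working:
Breadth-first toward 4:
  L0 = {0}
  L1 = {3}
  L2 = {1}
4 never appears.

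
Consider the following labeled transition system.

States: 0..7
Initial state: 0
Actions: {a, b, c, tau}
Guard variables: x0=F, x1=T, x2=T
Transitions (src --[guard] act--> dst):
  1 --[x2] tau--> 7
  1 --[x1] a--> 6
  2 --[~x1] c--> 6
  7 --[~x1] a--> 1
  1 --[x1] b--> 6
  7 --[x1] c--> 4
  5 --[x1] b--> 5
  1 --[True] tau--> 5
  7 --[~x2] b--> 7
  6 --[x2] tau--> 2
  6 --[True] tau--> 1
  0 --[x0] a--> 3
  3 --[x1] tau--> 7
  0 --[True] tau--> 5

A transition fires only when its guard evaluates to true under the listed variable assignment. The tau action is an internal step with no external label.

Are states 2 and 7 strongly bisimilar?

Compute ~ classes (split until stable):
  round 0: {{0,1,2,3,4,5,6,7}}
  round 1: {{0,3,6},{1},{2,4},{5},{7}}
  round 2: {{0},{1},{2,4},{3},{5},{6},{7}}
7 equivalence class(es) (converged in 3)
class of 2: {2,4}; class of 7: {7}

Answer: NOT BISIMILAR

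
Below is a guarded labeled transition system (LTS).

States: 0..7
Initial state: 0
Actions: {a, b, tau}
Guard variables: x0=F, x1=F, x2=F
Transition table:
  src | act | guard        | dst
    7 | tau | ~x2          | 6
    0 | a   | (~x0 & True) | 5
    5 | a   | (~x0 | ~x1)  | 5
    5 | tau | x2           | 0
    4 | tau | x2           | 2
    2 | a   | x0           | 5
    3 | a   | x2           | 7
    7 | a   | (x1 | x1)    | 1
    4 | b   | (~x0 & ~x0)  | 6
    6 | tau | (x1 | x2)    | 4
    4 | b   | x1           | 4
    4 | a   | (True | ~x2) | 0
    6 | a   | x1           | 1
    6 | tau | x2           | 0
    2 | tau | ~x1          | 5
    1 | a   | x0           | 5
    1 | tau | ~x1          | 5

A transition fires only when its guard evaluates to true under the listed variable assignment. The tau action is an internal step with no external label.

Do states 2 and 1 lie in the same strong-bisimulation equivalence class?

Bisimulation quotient by refinement:
  π0 = {{0,1,2,3,4,5,6,7}}
  π1 = {{0,5},{1,2,7},{3,6},{4}}
  π2 = {{0,5},{1,2},{3,6},{4},{7}}
5 equivalence class(es) (converged in 3)
class of 2: {1,2}; class of 1: {1,2}

Answer: BISIMILAR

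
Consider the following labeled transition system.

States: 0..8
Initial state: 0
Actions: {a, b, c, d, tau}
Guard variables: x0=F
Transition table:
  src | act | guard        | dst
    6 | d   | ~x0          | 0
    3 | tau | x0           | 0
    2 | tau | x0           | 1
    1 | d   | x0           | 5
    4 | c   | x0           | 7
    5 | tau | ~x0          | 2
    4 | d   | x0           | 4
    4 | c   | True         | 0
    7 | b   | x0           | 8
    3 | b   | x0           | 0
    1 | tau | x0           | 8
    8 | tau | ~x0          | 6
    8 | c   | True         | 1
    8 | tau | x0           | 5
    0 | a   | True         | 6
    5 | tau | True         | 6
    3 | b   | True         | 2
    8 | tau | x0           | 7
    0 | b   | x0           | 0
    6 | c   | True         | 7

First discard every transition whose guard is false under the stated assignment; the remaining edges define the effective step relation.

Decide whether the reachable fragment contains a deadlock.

Answer: DEADLOCK at state 7

Analysis:
Reach set: {0,6,7}
  0: a→6  [deg 1]
  6: c→7  d→0  [deg 2]
  7: ∅  [no exit]
witness 7: a·c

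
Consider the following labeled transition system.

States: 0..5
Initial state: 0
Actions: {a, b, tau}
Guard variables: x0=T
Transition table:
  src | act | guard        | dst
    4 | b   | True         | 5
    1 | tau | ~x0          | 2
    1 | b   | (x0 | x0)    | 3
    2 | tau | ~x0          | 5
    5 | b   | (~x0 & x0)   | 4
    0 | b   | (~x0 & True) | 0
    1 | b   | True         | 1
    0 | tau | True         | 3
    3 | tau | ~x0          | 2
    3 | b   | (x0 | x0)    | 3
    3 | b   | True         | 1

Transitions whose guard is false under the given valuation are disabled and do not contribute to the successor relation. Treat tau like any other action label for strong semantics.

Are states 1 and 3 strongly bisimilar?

Bisimulation quotient by refinement:
  P[0] = {{0,1,2,3,4,5}}
  P[1] = {{0},{1,3,4},{2,5}}
  P[2] = {{0},{1,3},{2,5},{4}}
4 equivalence class(es) (converged in 3)
class of 1: {1,3}; class of 3: {1,3}

Answer: BISIMILAR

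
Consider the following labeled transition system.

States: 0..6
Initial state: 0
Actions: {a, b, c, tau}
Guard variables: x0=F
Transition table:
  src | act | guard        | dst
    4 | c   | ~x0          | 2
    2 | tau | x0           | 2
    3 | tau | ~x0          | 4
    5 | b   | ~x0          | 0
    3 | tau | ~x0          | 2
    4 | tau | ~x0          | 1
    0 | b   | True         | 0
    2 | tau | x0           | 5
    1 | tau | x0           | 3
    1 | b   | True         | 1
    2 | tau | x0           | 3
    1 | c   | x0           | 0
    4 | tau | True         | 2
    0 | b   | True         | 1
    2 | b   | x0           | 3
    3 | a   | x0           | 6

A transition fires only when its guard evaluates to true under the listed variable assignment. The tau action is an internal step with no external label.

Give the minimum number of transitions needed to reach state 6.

BFS to 6:
  depth 0: {0}
  depth 1: {1}
6 never appears.

Answer: UNREACHABLE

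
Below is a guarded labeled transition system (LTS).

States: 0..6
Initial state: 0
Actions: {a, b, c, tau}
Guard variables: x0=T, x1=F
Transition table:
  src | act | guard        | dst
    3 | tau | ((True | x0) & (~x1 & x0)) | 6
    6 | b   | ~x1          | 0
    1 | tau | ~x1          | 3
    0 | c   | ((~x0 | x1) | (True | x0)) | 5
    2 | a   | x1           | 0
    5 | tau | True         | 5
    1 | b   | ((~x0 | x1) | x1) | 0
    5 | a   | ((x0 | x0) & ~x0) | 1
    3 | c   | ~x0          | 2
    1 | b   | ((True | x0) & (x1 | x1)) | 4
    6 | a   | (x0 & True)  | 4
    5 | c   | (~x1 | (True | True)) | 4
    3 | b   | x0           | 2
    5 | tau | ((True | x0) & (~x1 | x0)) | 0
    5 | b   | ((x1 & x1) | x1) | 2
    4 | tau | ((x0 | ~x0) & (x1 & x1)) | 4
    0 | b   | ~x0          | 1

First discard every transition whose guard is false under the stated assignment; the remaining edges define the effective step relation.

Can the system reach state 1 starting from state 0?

Answer: UNREACHABLE

Working:
After dropping false guards: 9 live edges.
Layer 0: {0}
Layer 1: {5}  total {0,5}
Layer 2: {4}  total {0,4,5}
Reachable = {0,4,5}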